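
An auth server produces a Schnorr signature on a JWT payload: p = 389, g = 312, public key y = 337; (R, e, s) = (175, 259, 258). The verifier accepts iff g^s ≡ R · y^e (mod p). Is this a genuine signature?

genuine

g^s mod p:
312^2 = 97344 ≡ 94
312^4 ≡ 94^2 = 8836 ≡ 278
312^8 ≡ 278^2 = 77284 ≡ 262
312^16 ≡ 262^2 = 68644 ≡ 180
312^32 ≡ 180^2 = 32400 ≡ 113
312^64 ≡ 113^2 = 12769 ≡ 321
312^128 ≡ 321^2 = 103041 ≡ 345
312^256 ≡ 345^2 = 119025 ≡ 380
258 = 256 + 2, so 312^258 ≡ 380·94 ≡ 321 (mod 389)
R · y^e mod p:
337^2 = 113569 ≡ 370
337^4 ≡ 370^2 = 136900 ≡ 361
337^8 ≡ 361^2 = 130321 ≡ 6
337^16 ≡ 6^2 = 36
337^32 ≡ 36^2 = 1296 ≡ 129
337^64 ≡ 129^2 = 16641 ≡ 303
337^128 ≡ 303^2 = 91809 ≡ 5
337^256 ≡ 5^2 = 25
259 = 256 + 2 + 1, so 337^259 ≡ 25·370·337 ≡ 193 (mod 389)
175·193 = 33775 ≡ 321 (mod 389)
321 ≡ 321 (mod 389); signature holds.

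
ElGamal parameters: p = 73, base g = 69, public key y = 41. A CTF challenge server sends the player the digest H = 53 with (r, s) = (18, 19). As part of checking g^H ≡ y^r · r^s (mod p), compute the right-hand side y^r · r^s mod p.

41^2 = 1681 ≡ 2
41^4 ≡ 2^2 = 4
41^8 ≡ 4^2 = 16
41^16 ≡ 16^2 = 256 ≡ 37
18 = 16 + 2, so 41^18 ≡ 37·2 ≡ 1 (mod 73)
18^2 = 324 ≡ 32
18^4 ≡ 32^2 = 1024 ≡ 2
18^8 ≡ 2^2 = 4
18^16 ≡ 4^2 = 16
19 = 16 + 2 + 1, so 18^19 ≡ 16·32·18 ≡ 18 (mod 73)
y^r · r^s ≡ 1·18 = 18 ≡ 18 (mod 73)

18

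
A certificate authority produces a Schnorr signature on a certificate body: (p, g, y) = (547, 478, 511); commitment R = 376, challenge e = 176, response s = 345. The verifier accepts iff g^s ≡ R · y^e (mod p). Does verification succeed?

passes

g^s mod p:
478^345 mod 547 = 433
R · y^e mod p:
511^176 mod 547 = 183
376·183 = 68808 ≡ 433 (mod 547)
433 ≡ 433 (mod 547); signature holds.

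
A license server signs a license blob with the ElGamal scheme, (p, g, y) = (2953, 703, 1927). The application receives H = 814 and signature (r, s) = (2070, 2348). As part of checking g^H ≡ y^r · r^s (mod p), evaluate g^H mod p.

169

Squares mod 2953: 703^1≡703, 703^2≡1058, 703^4≡177, 703^8≡1799, 703^16≡2866, 703^32≡1663, 703^64≡1561, 703^128≡496, 703^256≡917, 703^512≡2237
814 = 512 + 256 + 32 + 8 + 4 + 2, so 703^814 ≡ 2237·917·1663·1799·177·1058 ≡ 169 (mod 2953)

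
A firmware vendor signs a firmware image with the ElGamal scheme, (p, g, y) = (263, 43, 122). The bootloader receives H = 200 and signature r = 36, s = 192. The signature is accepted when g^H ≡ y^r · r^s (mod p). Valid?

yes

Left side g^H mod p:
43^200 mod 263 = 72
Right side y^r · r^s mod p:
122^36 mod 263 = 256
36^192 mod 263 = 140
256·140 = 35840 ≡ 72 (mod 263)
72 ≡ 72 (mod 263), so the signature is genuine.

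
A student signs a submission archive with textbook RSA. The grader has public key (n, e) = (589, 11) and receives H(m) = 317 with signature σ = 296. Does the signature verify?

σ^2 ≡ 296^2 = 87616 ≡ 444
σ^4 ≡ 444^2 = 197136 ≡ 410
σ^8 ≡ 410^2 = 168100 ≡ 235
11 = 8 + 2 + 1, so σ^11 ≡ 235·444·296 ≡ 425 (mod 589)
The recovered value 425 does not match the digest 317.

does not verify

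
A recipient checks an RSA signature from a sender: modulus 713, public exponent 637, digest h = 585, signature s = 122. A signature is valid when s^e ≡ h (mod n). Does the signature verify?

verifies

s^637 mod 713 = 585
585 = h, so the signature checks out.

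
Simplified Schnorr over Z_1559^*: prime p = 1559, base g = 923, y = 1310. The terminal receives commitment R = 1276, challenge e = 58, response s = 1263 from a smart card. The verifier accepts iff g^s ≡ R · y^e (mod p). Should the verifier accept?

g^s mod p:
Squares mod 1559: 923^1≡923, 923^2≡715, 923^4≡1432, 923^8≡539, 923^16≡547, 923^32≡1440, 923^64≡130, 923^128≡1310, 923^256≡1200, 923^512≡1043, 923^1024≡1226
1263 = 1024 + 128 + 64 + 32 + 8 + 4 + 2 + 1, so 923^1263 ≡ 1226·1310·130·1440·539·1432·715·923 ≡ 838 (mod 1559)
R · y^e mod p:
Squares mod 1559: 1310^1≡1310, 1310^2≡1200, 1310^4≡1043, 1310^8≡1226, 1310^16≡200, 1310^32≡1025
58 = 32 + 16 + 8 + 2, so 1310^58 ≡ 1025·200·1226·1200 ≡ 1098 (mod 1559)
1276·1098 = 1401048 ≡ 1066 (mod 1559)
838 ≠ 1066; the check fails.

reject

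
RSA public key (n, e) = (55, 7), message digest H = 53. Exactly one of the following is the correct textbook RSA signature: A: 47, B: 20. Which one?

A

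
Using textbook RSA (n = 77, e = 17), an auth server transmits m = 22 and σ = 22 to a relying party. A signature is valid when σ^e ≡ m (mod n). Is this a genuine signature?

genuine

Squares mod 77: σ^1≡22, σ^2≡22, σ^4≡22, σ^8≡22, σ^16≡22
17 = 16 + 1, so σ^17 ≡ 22·22 ≡ 22 (mod 77)
22 = m, so the signature checks out.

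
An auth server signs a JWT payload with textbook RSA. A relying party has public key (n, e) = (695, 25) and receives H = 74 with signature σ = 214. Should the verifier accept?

accept

σ^2 ≡ 214^2 = 45796 ≡ 621
σ^4 ≡ 621^2 = 385641 ≡ 611
σ^8 ≡ 611^2 = 373321 ≡ 106
σ^16 ≡ 106^2 = 11236 ≡ 116
25 = 16 + 8 + 1, so σ^25 ≡ 116·106·214 ≡ 74 (mod 695)
σ^25 mod 695 = 74 matches H.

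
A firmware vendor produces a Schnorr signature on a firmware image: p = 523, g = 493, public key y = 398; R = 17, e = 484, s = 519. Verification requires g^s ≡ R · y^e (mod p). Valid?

no

g^s mod p:
Squares mod 523: 493^1≡493, 493^2≡377, 493^4≡396, 493^8≡439, 493^16≡257, 493^32≡151, 493^64≡312, 493^128≡66, 493^256≡172, 493^512≡296
519 = 512 + 4 + 2 + 1, so 493^519 ≡ 296·396·377·493 ≡ 515 (mod 523)
R · y^e mod p:
Squares mod 523: 398^1≡398, 398^2≡458, 398^4≡41, 398^8≡112, 398^16≡515, 398^32≡64, 398^64≡435, 398^128≡422, 398^256≡264
484 = 256 + 128 + 64 + 32 + 4, so 398^484 ≡ 264·422·435·64·41 ≡ 194 (mod 523)
17·194 = 3298 ≡ 160 (mod 523)
515 ≠ 160; the check fails.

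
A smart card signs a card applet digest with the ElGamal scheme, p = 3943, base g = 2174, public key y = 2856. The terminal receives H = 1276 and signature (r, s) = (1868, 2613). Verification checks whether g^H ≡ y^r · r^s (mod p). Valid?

no

Left side g^H mod p:
2174^2 = 4726276 ≡ 2562
2174^4 ≡ 2562^2 = 6563844 ≡ 2692
2174^8 ≡ 2692^2 = 7246864 ≡ 3573
2174^16 ≡ 3573^2 = 12766329 ≡ 2838
2174^32 ≡ 2838^2 = 8054244 ≡ 2638
2174^64 ≡ 2638^2 = 6959044 ≡ 3592
2174^128 ≡ 3592^2 = 12902464 ≡ 968
2174^256 ≡ 968^2 = 937024 ≡ 2533
2174^512 ≡ 2533^2 = 6416089 ≡ 828
2174^1024 ≡ 828^2 = 685584 ≡ 3445
1276 = 1024 + 128 + 64 + 32 + 16 + 8 + 4, so 2174^1276 ≡ 3445·968·3592·2638·2838·3573·2692 ≡ 2786 (mod 3943)
Right side y^r · r^s mod p:
2856^2 = 8156736 ≡ 2612
2856^4 ≡ 2612^2 = 6822544 ≡ 1154
2856^8 ≡ 1154^2 = 1331716 ≡ 2925
2856^16 ≡ 2925^2 = 8555625 ≡ 3258
2856^32 ≡ 3258^2 = 10614564 ≡ 8
2856^64 ≡ 8^2 = 64
2856^128 ≡ 64^2 = 4096 ≡ 153
2856^256 ≡ 153^2 = 23409 ≡ 3694
2856^512 ≡ 3694^2 = 13645636 ≡ 2856
2856^1024 ≡ 2856^2 = 8156736 ≡ 2612
1868 = 1024 + 512 + 256 + 64 + 8 + 4, so 2856^1868 ≡ 2612·2856·3694·64·2925·1154 ≡ 2298 (mod 3943)
1868^2 = 3489424 ≡ 3812
1868^4 ≡ 3812^2 = 14531344 ≡ 1389
1868^8 ≡ 1389^2 = 1929321 ≡ 1194
1868^16 ≡ 1194^2 = 1425636 ≡ 2213
1868^32 ≡ 2213^2 = 4897369 ≡ 163
1868^64 ≡ 163^2 = 26569 ≡ 2911
1868^128 ≡ 2911^2 = 8473921 ≡ 414
1868^256 ≡ 414^2 = 171396 ≡ 1847
1868^512 ≡ 1847^2 = 3411409 ≡ 714
1868^1024 ≡ 714^2 = 509796 ≡ 1149
1868^2048 ≡ 1149^2 = 1320201 ≡ 3239
2613 = 2048 + 512 + 32 + 16 + 4 + 1, so 1868^2613 ≡ 3239·714·163·2213·1389·1868 ≡ 2816 (mod 3943)
2298·2816 = 6471168 ≡ 705 (mod 3943)
2786 ≠ 705, so verification fails.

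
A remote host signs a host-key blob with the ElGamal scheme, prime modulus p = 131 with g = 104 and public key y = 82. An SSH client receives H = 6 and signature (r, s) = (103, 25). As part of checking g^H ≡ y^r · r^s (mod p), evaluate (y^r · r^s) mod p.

82^2 = 6724 ≡ 43
82^4 ≡ 43^2 = 1849 ≡ 15
82^8 ≡ 15^2 = 225 ≡ 94
82^16 ≡ 94^2 = 8836 ≡ 59
82^32 ≡ 59^2 = 3481 ≡ 75
82^64 ≡ 75^2 = 5625 ≡ 123
103 = 64 + 32 + 4 + 2 + 1, so 82^103 ≡ 123·75·15·43·82 ≡ 95 (mod 131)
103^2 = 10609 ≡ 129
103^4 ≡ 129^2 = 16641 ≡ 4
103^8 ≡ 4^2 = 16
103^16 ≡ 16^2 = 256 ≡ 125
25 = 16 + 8 + 1, so 103^25 ≡ 125·16·103 ≡ 68 (mod 131)
y^r · r^s ≡ 95·68 = 6460 ≡ 41 (mod 131)

41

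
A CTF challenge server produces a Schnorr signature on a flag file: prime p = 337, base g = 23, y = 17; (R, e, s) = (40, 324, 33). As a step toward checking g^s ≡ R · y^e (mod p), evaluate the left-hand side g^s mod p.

Squares mod 337: 23^1≡23, 23^2≡192, 23^4≡131, 23^8≡311, 23^16≡2, 23^32≡4
33 = 32 + 1, so 23^33 ≡ 4·23 ≡ 92 (mod 337)

92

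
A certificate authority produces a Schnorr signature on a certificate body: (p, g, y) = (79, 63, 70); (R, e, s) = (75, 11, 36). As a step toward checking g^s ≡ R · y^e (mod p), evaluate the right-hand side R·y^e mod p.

46

70^2 = 4900 ≡ 2
70^4 ≡ 2^2 = 4
70^8 ≡ 4^2 = 16
11 = 8 + 2 + 1, so 70^11 ≡ 16·2·70 ≡ 28 (mod 79)
R · y^e ≡ 75·28 = 2100 ≡ 46 (mod 79)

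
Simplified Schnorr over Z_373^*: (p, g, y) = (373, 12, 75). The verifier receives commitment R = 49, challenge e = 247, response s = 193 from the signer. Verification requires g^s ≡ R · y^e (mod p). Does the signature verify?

verifies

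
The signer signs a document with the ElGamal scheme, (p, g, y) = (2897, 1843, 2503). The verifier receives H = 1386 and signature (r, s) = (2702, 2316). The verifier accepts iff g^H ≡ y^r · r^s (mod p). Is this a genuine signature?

Left side g^H mod p:
1843^2 = 3396649 ≡ 1365
1843^4 ≡ 1365^2 = 1863225 ≡ 454
1843^8 ≡ 454^2 = 206116 ≡ 429
1843^16 ≡ 429^2 = 184041 ≡ 1530
1843^32 ≡ 1530^2 = 2340900 ≡ 124
1843^64 ≡ 124^2 = 15376 ≡ 891
1843^128 ≡ 891^2 = 793881 ≡ 103
1843^256 ≡ 103^2 = 10609 ≡ 1918
1843^512 ≡ 1918^2 = 3678724 ≡ 2431
1843^1024 ≡ 2431^2 = 5909761 ≡ 2778
1386 = 1024 + 256 + 64 + 32 + 8 + 2, so 1843^1386 ≡ 2778·1918·891·124·429·1365 ≡ 652 (mod 2897)
Right side y^r · r^s mod p:
2503^2 = 6265009 ≡ 1695
2503^4 ≡ 1695^2 = 2873025 ≡ 2098
2503^8 ≡ 2098^2 = 4401604 ≡ 1061
2503^16 ≡ 1061^2 = 1125721 ≡ 1685
2503^32 ≡ 1685^2 = 2839225 ≡ 165
2503^64 ≡ 165^2 = 27225 ≡ 1152
2503^128 ≡ 1152^2 = 1327104 ≡ 278
2503^256 ≡ 278^2 = 77284 ≡ 1962
2503^512 ≡ 1962^2 = 3849444 ≡ 2228
2503^1024 ≡ 2228^2 = 4963984 ≡ 1423
2503^2048 ≡ 1423^2 = 2024929 ≡ 2823
2702 = 2048 + 512 + 128 + 8 + 4 + 2, so 2503^2702 ≡ 2823·2228·278·1061·2098·1695 ≡ 377 (mod 2897)
2702^2 = 7300804 ≡ 364
2702^4 ≡ 364^2 = 132496 ≡ 2131
2702^8 ≡ 2131^2 = 4541161 ≡ 1562
2702^16 ≡ 1562^2 = 2439844 ≡ 570
2702^32 ≡ 570^2 = 324900 ≡ 436
2702^64 ≡ 436^2 = 190096 ≡ 1791
2702^128 ≡ 1791^2 = 3207681 ≡ 702
2702^256 ≡ 702^2 = 492804 ≡ 314
2702^512 ≡ 314^2 = 98596 ≡ 98
2702^1024 ≡ 98^2 = 9604 ≡ 913
2702^2048 ≡ 913^2 = 833569 ≡ 2130
2316 = 2048 + 256 + 8 + 4, so 2702^2316 ≡ 2130·314·1562·2131 ≡ 409 (mod 2897)
377·409 = 154193 ≡ 652 (mod 2897)
652 ≡ 652 (mod 2897), so the signature is genuine.

genuine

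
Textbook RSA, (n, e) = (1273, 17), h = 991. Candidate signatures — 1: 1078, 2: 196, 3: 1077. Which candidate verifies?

3

Candidate 1: Squares mod 1273: 1078^1≡1078, 1078^2≡1108, 1078^4≡492, 1078^8≡194, 1078^16≡719; 17 = 16 + 1, so 1078^17 ≡ 719·1078 ≡ 1098 (mod 1273)
Candidate 2: Squares mod 1273: 196^1≡196, 196^2≡226, 196^4≡156, 196^8≡149, 196^16≡560; 17 = 16 + 1, so 196^17 ≡ 560·196 ≡ 282 (mod 1273)
Candidate 3: Squares mod 1273: 1077^1≡1077, 1077^2≡226, 1077^4≡156, 1077^8≡149, 1077^16≡560; 17 = 16 + 1, so 1077^17 ≡ 560·1077 ≡ 991 (mod 1273)
  → matches h = 991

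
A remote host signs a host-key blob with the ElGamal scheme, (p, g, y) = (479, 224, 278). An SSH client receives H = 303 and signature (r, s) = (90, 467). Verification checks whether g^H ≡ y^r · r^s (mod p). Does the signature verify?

verifies

Left side g^H mod p:
224^303 mod 479 = 262
Right side y^r · r^s mod p:
278^90 mod 479 = 132
90^467 mod 479 = 256
132·256 = 33792 ≡ 262 (mod 479)
262 ≡ 262 (mod 479), so the signature is genuine.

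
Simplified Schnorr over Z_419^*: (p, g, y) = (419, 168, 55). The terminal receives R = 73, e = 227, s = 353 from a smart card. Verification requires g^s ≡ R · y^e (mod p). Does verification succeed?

g^s mod p:
168^2 = 28224 ≡ 151
168^4 ≡ 151^2 = 22801 ≡ 175
168^8 ≡ 175^2 = 30625 ≡ 38
168^16 ≡ 38^2 = 1444 ≡ 187
168^32 ≡ 187^2 = 34969 ≡ 192
168^64 ≡ 192^2 = 36864 ≡ 411
168^128 ≡ 411^2 = 168921 ≡ 64
168^256 ≡ 64^2 = 4096 ≡ 325
353 = 256 + 64 + 32 + 1, so 168^353 ≡ 325·411·192·168 ≡ 183 (mod 419)
R · y^e mod p:
55^2 = 3025 ≡ 92
55^4 ≡ 92^2 = 8464 ≡ 84
55^8 ≡ 84^2 = 7056 ≡ 352
55^16 ≡ 352^2 = 123904 ≡ 299
55^32 ≡ 299^2 = 89401 ≡ 154
55^64 ≡ 154^2 = 23716 ≡ 252
55^128 ≡ 252^2 = 63504 ≡ 235
227 = 128 + 64 + 32 + 2 + 1, so 55^227 ≡ 235·252·154·92·55 ≡ 146 (mod 419)
73·146 = 10658 ≡ 183 (mod 419)
183 ≡ 183 (mod 419); signature holds.

passes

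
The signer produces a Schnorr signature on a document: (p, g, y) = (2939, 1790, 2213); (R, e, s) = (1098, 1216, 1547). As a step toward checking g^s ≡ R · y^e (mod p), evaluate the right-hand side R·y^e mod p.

1776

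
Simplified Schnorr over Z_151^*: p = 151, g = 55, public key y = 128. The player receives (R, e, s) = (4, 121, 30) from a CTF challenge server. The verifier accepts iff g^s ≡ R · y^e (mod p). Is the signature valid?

valid

g^s mod p:
55^2 = 3025 ≡ 5
55^4 ≡ 5^2 = 25
55^8 ≡ 25^2 = 625 ≡ 21
55^16 ≡ 21^2 = 441 ≡ 139
30 = 16 + 8 + 4 + 2, so 55^30 ≡ 139·21·25·5 ≡ 59 (mod 151)
R · y^e mod p:
128^2 = 16384 ≡ 76
128^4 ≡ 76^2 = 5776 ≡ 38
128^8 ≡ 38^2 = 1444 ≡ 85
128^16 ≡ 85^2 = 7225 ≡ 128
128^32 ≡ 128^2 = 16384 ≡ 76
128^64 ≡ 76^2 = 5776 ≡ 38
121 = 64 + 32 + 16 + 8 + 1, so 128^121 ≡ 38·76·128·85·128 ≡ 128 (mod 151)
4·128 = 512 ≡ 59 (mod 151)
59 ≡ 59 (mod 151); signature holds.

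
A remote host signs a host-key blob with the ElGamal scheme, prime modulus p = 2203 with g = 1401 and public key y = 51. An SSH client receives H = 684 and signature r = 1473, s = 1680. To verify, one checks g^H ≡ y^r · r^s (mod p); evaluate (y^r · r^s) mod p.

Squares mod 2203: 51^1≡51, 51^2≡398, 51^4≡1991, 51^8≡884, 51^16≡1594, 51^32≡777, 51^64≡107, 51^128≡434, 51^256≡1101, 51^512≡551, 51^1024≡1790
1473 = 1024 + 256 + 128 + 64 + 1, so 51^1473 ≡ 1790·1101·434·107·51 ≡ 203 (mod 2203)
Squares mod 2203: 1473^1≡1473, 1473^2≡1977, 1473^4≡407, 1473^8≡424, 1473^16≡1333, 1473^32≡1271, 1473^64≡642, 1473^128≡203, 1473^256≡1555, 1473^512≡1334, 1473^1024≡1735
1680 = 1024 + 512 + 128 + 16, so 1473^1680 ≡ 1735·1334·203·1333 ≡ 2078 (mod 2203)
y^r · r^s ≡ 203·2078 = 421834 ≡ 1061 (mod 2203)

1061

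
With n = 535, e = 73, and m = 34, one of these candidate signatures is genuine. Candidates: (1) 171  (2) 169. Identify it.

2

Candidate 1: 171^2 = 29241 ≡ 351; 171^4 ≡ 351^2 = 123201 ≡ 151; 171^8 ≡ 151^2 = 22801 ≡ 331; 171^16 ≡ 331^2 = 109561 ≡ 421; 171^32 ≡ 421^2 = 177241 ≡ 156; 171^64 ≡ 156^2 = 24336 ≡ 261; 73 = 64 + 8 + 1, so 171^73 ≡ 261·331·171 ≡ 441 (mod 535)
Candidate 2: 169^2 = 28561 ≡ 206; 169^4 ≡ 206^2 = 42436 ≡ 171; 169^8 ≡ 171^2 = 29241 ≡ 351; 169^16 ≡ 351^2 = 123201 ≡ 151; 169^32 ≡ 151^2 = 22801 ≡ 331; 169^64 ≡ 331^2 = 109561 ≡ 421; 73 = 64 + 8 + 1, so 169^73 ≡ 421·351·169 ≡ 34 (mod 535)
  → matches m = 34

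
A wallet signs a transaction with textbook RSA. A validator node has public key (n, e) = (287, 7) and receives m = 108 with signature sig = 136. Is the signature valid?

sig^7 mod 287 = 108
sig^7 mod 287 = 108 matches m.

valid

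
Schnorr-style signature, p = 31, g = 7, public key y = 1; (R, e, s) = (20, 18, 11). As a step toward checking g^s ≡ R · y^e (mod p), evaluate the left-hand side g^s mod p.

Squares mod 31: 7^1≡7, 7^2≡18, 7^4≡14, 7^8≡10
11 = 8 + 2 + 1, so 7^11 ≡ 10·18·7 ≡ 20 (mod 31)

20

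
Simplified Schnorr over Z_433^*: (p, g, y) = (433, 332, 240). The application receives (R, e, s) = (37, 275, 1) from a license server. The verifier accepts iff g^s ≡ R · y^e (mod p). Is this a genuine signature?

genuine

g^s mod p:
332^1 mod 433 = 332
R · y^e mod p:
Squares mod 433: 240^1≡240, 240^2≡11, 240^4≡121, 240^8≡352, 240^16≡66, 240^32≡26, 240^64≡243, 240^128≡161, 240^256≡374
275 = 256 + 16 + 2 + 1, so 240^275 ≡ 374·66·11·240 ≡ 126 (mod 433)
37·126 = 4662 ≡ 332 (mod 433)
332 ≡ 332 (mod 433); signature holds.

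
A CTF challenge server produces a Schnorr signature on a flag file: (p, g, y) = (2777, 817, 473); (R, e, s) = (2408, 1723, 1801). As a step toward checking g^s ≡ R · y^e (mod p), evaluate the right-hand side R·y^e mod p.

1978

473^2 = 223729 ≡ 1569
473^4 ≡ 1569^2 = 2461761 ≡ 1339
473^8 ≡ 1339^2 = 1792921 ≡ 1756
473^16 ≡ 1756^2 = 3083536 ≡ 1066
473^32 ≡ 1066^2 = 1136356 ≡ 563
473^64 ≡ 563^2 = 316969 ≡ 391
473^128 ≡ 391^2 = 152881 ≡ 146
473^256 ≡ 146^2 = 21316 ≡ 1877
473^512 ≡ 1877^2 = 3523129 ≡ 1893
473^1024 ≡ 1893^2 = 3583449 ≡ 1119
1723 = 1024 + 512 + 128 + 32 + 16 + 8 + 2 + 1, so 473^1723 ≡ 1119·1893·146·563·1066·1756·1569·473 ≡ 100 (mod 2777)
R · y^e ≡ 2408·100 = 240800 ≡ 1978 (mod 2777)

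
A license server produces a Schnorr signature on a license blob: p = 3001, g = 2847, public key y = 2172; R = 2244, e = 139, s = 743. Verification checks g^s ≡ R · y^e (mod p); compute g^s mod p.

2703

Squares mod 3001: 2847^1≡2847, 2847^2≡2709, 2847^4≡1236, 2847^8≡187, 2847^16≡1958, 2847^32≡1487, 2847^64≡2433, 2847^128≡1517, 2847^256≡2523, 2847^512≡408
743 = 512 + 128 + 64 + 32 + 4 + 2 + 1, so 2847^743 ≡ 408·1517·2433·1487·1236·2709·2847 ≡ 2703 (mod 3001)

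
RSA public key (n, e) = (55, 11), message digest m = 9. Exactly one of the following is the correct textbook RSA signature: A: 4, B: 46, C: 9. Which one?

C

Candidate A: Squares mod 55: 4^1≡4, 4^2≡16, 4^4≡36, 4^8≡31; 11 = 8 + 2 + 1, so 4^11 ≡ 31·16·4 ≡ 4 (mod 55)
Candidate B: Squares mod 55: 46^1≡46, 46^2≡26, 46^4≡16, 46^8≡36; 11 = 8 + 2 + 1, so 46^11 ≡ 36·26·46 ≡ 46 (mod 55)
Candidate C: Squares mod 55: 9^1≡9, 9^2≡26, 9^4≡16, 9^8≡36; 11 = 8 + 2 + 1, so 9^11 ≡ 36·26·9 ≡ 9 (mod 55)
  → matches m = 9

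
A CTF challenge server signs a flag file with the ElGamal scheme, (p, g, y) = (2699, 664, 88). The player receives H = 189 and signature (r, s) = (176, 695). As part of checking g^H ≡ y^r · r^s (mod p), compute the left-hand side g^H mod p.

2522

Squares mod 2699: 664^1≡664, 664^2≡959, 664^4≡2021, 664^8≡854, 664^16≡586, 664^32≡623, 664^64≡2172, 664^128≡2431
189 = 128 + 32 + 16 + 8 + 4 + 1, so 664^189 ≡ 2431·623·586·854·2021·664 ≡ 2522 (mod 2699)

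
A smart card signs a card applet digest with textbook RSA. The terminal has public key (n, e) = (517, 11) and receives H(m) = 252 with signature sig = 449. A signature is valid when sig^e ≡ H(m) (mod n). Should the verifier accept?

sig^2 ≡ 449^2 = 201601 ≡ 488
sig^4 ≡ 488^2 = 238144 ≡ 324
sig^8 ≡ 324^2 = 104976 ≡ 25
11 = 8 + 2 + 1, so sig^11 ≡ 25·488·449 ≡ 185 (mod 517)
The recovered value 185 does not match the digest 252.

reject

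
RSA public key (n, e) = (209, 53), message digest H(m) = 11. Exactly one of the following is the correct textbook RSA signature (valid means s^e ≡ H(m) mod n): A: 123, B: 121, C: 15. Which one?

B

Candidate A: Squares mod 209: 123^1≡123, 123^2≡81, 123^4≡82, 123^8≡36, 123^16≡42, 123^32≡92; 53 = 32 + 16 + 4 + 1, so 123^53 ≡ 92·42·82·123 ≡ 74 (mod 209)
Candidate B: Squares mod 209: 121^1≡121, 121^2≡11, 121^4≡121, 121^8≡11, 121^16≡121, 121^32≡11; 53 = 32 + 16 + 4 + 1, so 121^53 ≡ 11·121·121·121 ≡ 11 (mod 209)
  → matches H(m) = 11
Candidate C: Squares mod 209: 15^1≡15, 15^2≡16, 15^4≡47, 15^8≡119, 15^16≡158, 15^32≡93; 53 = 32 + 16 + 4 + 1, so 15^53 ≡ 93·158·47·15 ≡ 185 (mod 209)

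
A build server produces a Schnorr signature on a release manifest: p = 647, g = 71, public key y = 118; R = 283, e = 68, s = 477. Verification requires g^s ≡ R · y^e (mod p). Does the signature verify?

verifies

g^s mod p:
71^2 = 5041 ≡ 512
71^4 ≡ 512^2 = 262144 ≡ 109
71^8 ≡ 109^2 = 11881 ≡ 235
71^16 ≡ 235^2 = 55225 ≡ 230
71^32 ≡ 230^2 = 52900 ≡ 493
71^64 ≡ 493^2 = 243049 ≡ 424
71^128 ≡ 424^2 = 179776 ≡ 557
71^256 ≡ 557^2 = 310249 ≡ 336
477 = 256 + 128 + 64 + 16 + 8 + 4 + 1, so 71^477 ≡ 336·557·424·230·235·109·71 ≡ 88 (mod 647)
R · y^e mod p:
118^2 = 13924 ≡ 337
118^4 ≡ 337^2 = 113569 ≡ 344
118^8 ≡ 344^2 = 118336 ≡ 582
118^16 ≡ 582^2 = 338724 ≡ 343
118^32 ≡ 343^2 = 117649 ≡ 542
118^64 ≡ 542^2 = 293764 ≡ 26
68 = 64 + 4, so 118^68 ≡ 26·344 ≡ 533 (mod 647)
283·533 = 150839 ≡ 88 (mod 647)
88 ≡ 88 (mod 647); signature holds.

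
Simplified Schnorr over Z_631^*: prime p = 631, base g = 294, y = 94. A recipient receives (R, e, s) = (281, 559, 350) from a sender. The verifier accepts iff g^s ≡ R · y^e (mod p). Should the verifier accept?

g^s mod p:
294^2 = 86436 ≡ 620
294^4 ≡ 620^2 = 384400 ≡ 121
294^8 ≡ 121^2 = 14641 ≡ 128
294^16 ≡ 128^2 = 16384 ≡ 609
294^32 ≡ 609^2 = 370881 ≡ 484
294^64 ≡ 484^2 = 234256 ≡ 155
294^128 ≡ 155^2 = 24025 ≡ 47
294^256 ≡ 47^2 = 2209 ≡ 316
350 = 256 + 64 + 16 + 8 + 4 + 2, so 294^350 ≡ 316·155·609·128·121·620 ≡ 376 (mod 631)
R · y^e mod p:
94^2 = 8836 ≡ 2
94^4 ≡ 2^2 = 4
94^8 ≡ 4^2 = 16
94^16 ≡ 16^2 = 256
94^32 ≡ 256^2 = 65536 ≡ 543
94^64 ≡ 543^2 = 294849 ≡ 172
94^128 ≡ 172^2 = 29584 ≡ 558
94^256 ≡ 558^2 = 311364 ≡ 281
94^512 ≡ 281^2 = 78961 ≡ 86
559 = 512 + 32 + 8 + 4 + 2 + 1, so 94^559 ≡ 86·543·16·4·2·94 ≡ 172 (mod 631)
281·172 = 48332 ≡ 376 (mod 631)
376 ≡ 376 (mod 631); signature holds.

accept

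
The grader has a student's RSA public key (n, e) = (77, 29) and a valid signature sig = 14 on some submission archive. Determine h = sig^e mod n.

70

Squares mod 77: sig^1≡14, sig^2≡42, sig^4≡70, sig^8≡49, sig^16≡14
29 = 16 + 8 + 4 + 1, so sig^29 ≡ 14·49·70·14 ≡ 70 (mod 77)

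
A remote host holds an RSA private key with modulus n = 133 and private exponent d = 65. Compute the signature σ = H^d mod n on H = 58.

39

H^65 mod 133 = 39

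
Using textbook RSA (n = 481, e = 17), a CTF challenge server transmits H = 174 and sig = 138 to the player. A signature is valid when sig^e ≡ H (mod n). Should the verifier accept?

sig^2 ≡ 138^2 = 19044 ≡ 285
sig^4 ≡ 285^2 = 81225 ≡ 417
sig^8 ≡ 417^2 = 173889 ≡ 248
sig^16 ≡ 248^2 = 61504 ≡ 417
17 = 16 + 1, so sig^17 ≡ 417·138 ≡ 307 (mod 481)
307 ≠ 174, so verification fails.

reject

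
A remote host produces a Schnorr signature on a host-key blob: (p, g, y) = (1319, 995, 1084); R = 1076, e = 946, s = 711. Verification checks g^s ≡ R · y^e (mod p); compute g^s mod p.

Squares mod 1319: 995^1≡995, 995^2≡775, 995^4≡480, 995^8≡894, 995^16≡1241, 995^32≡808, 995^64≡1278, 995^128≡362, 995^256≡463, 995^512≡691
711 = 512 + 128 + 64 + 4 + 2 + 1, so 995^711 ≡ 691·362·1278·480·775·995 ≡ 255 (mod 1319)

255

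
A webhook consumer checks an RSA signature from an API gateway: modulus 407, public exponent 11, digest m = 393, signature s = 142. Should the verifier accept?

s^2 ≡ 142^2 = 20164 ≡ 221
s^4 ≡ 221^2 = 48841 ≡ 1
s^8 ≡ 1^2 = 1
11 = 8 + 2 + 1, so s^11 ≡ 1·221·142 ≡ 43 (mod 407)
43 ≠ 393, so verification fails.

reject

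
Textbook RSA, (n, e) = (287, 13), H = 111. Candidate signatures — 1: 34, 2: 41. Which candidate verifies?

1

Candidate 1: 34^2 = 1156 ≡ 8; 34^4 ≡ 8^2 = 64; 34^8 ≡ 64^2 = 4096 ≡ 78; 13 = 8 + 4 + 1, so 34^13 ≡ 78·64·34 ≡ 111 (mod 287)
  → matches H = 111
Candidate 2: 41^2 = 1681 ≡ 246; 41^4 ≡ 246^2 = 60516 ≡ 246; 41^8 ≡ 246^2 = 60516 ≡ 246; 13 = 8 + 4 + 1, so 41^13 ≡ 246·246·41 ≡ 41 (mod 287)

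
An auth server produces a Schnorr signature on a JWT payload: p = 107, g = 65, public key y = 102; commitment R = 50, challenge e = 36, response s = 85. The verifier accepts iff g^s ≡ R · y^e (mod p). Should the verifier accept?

reject

g^s mod p:
Squares mod 107: 65^1≡65, 65^2≡52, 65^4≡29, 65^8≡92, 65^16≡11, 65^32≡14, 65^64≡89
85 = 64 + 16 + 4 + 1, so 65^85 ≡ 89·11·29·65 ≡ 93 (mod 107)
R · y^e mod p:
Squares mod 107: 102^1≡102, 102^2≡25, 102^4≡90, 102^8≡75, 102^16≡61, 102^32≡83
36 = 32 + 4, so 102^36 ≡ 83·90 ≡ 87 (mod 107)
50·87 = 4350 ≡ 70 (mod 107)
93 ≠ 70; the check fails.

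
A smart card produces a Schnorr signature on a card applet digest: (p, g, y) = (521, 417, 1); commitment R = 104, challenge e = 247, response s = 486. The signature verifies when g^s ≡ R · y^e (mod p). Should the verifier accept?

accept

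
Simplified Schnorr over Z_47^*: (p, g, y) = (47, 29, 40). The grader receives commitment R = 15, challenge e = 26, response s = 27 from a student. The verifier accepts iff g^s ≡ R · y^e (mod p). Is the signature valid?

valid

g^s mod p:
Squares mod 47: 29^1≡29, 29^2≡42, 29^4≡25, 29^8≡14, 29^16≡8
27 = 16 + 8 + 2 + 1, so 29^27 ≡ 8·14·42·29 ≡ 22 (mod 47)
R · y^e mod p:
Squares mod 47: 40^1≡40, 40^2≡2, 40^4≡4, 40^8≡16, 40^16≡21
26 = 16 + 8 + 2, so 40^26 ≡ 21·16·2 ≡ 14 (mod 47)
15·14 = 210 ≡ 22 (mod 47)
22 ≡ 22 (mod 47); signature holds.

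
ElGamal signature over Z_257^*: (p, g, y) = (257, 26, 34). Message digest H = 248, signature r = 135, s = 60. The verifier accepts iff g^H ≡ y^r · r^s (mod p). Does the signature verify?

Left side g^H mod p:
26^2 = 676 ≡ 162
26^4 ≡ 162^2 = 26244 ≡ 30
26^8 ≡ 30^2 = 900 ≡ 129
26^16 ≡ 129^2 = 16641 ≡ 193
26^32 ≡ 193^2 = 37249 ≡ 241
26^64 ≡ 241^2 = 58081 ≡ 256
26^128 ≡ 256^2 = 65536 ≡ 1
248 = 128 + 64 + 32 + 16 + 8, so 26^248 ≡ 1·256·241·193·129 ≡ 2 (mod 257)
Right side y^r · r^s mod p:
34^2 = 1156 ≡ 128
34^4 ≡ 128^2 = 16384 ≡ 193
34^8 ≡ 193^2 = 37249 ≡ 241
34^16 ≡ 241^2 = 58081 ≡ 256
34^32 ≡ 256^2 = 65536 ≡ 1
34^64 ≡ 1^2 = 1
34^128 ≡ 1^2 = 1
135 = 128 + 4 + 2 + 1, so 34^135 ≡ 1·193·128·34 ≡ 60 (mod 257)
135^2 = 18225 ≡ 235
135^4 ≡ 235^2 = 55225 ≡ 227
135^8 ≡ 227^2 = 51529 ≡ 129
135^16 ≡ 129^2 = 16641 ≡ 193
135^32 ≡ 193^2 = 37249 ≡ 241
60 = 32 + 16 + 8 + 4, so 135^60 ≡ 241·193·129·227 ≡ 60 (mod 257)
60·60 = 3600 ≡ 2 (mod 257)
2 ≡ 2 (mod 257), so the signature is genuine.

verifies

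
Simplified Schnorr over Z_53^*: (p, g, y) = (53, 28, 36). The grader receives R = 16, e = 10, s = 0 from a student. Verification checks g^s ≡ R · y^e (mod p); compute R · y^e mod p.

36^10 mod 53 = 10
R · y^e ≡ 16·10 = 160 ≡ 1 (mod 53)

1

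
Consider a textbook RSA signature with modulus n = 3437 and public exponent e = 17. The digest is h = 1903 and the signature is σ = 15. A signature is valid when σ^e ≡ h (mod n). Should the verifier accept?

σ^2 ≡ 15^2 = 225
σ^4 ≡ 225^2 = 50625 ≡ 2507
σ^8 ≡ 2507^2 = 6285049 ≡ 2213
σ^16 ≡ 2213^2 = 4897369 ≡ 3081
17 = 16 + 1, so σ^17 ≡ 3081·15 ≡ 1534 (mod 3437)
1534 ≠ 1903, so verification fails.

reject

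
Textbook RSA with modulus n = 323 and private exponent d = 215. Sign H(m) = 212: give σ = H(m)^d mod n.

32

(H(m))^2 ≡ 212^2 = 44944 ≡ 47
(H(m))^4 ≡ 47^2 = 2209 ≡ 271
(H(m))^8 ≡ 271^2 = 73441 ≡ 120
(H(m))^16 ≡ 120^2 = 14400 ≡ 188
(H(m))^32 ≡ 188^2 = 35344 ≡ 137
(H(m))^64 ≡ 137^2 = 18769 ≡ 35
(H(m))^128 ≡ 35^2 = 1225 ≡ 256
215 = 128 + 64 + 16 + 4 + 2 + 1, so (H(m))^215 ≡ 256·35·188·271·47·212 ≡ 32 (mod 323)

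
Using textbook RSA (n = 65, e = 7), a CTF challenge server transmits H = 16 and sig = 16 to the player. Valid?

sig^7 mod 65 = 16
16 = H, so the signature checks out.

yes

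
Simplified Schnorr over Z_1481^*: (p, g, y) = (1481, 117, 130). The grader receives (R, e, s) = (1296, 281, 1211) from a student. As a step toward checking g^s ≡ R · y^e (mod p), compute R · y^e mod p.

1028

Squares mod 1481: 130^1≡130, 130^2≡609, 130^4≡631, 130^8≡1253, 130^16≡149, 130^32≡1467, 130^64≡196, 130^128≡1391, 130^256≡695
281 = 256 + 16 + 8 + 1, so 130^281 ≡ 695·149·1253·130 ≡ 819 (mod 1481)
R · y^e ≡ 1296·819 = 1061424 ≡ 1028 (mod 1481)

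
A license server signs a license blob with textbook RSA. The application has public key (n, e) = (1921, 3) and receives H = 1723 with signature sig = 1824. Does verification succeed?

Squares mod 1921: sig^1≡1824, sig^2≡1725
3 = 2 + 1, so sig^3 ≡ 1725·1824 ≡ 1723 (mod 1921)
Since 1723 equals the digest 1723, verification succeeds.

passes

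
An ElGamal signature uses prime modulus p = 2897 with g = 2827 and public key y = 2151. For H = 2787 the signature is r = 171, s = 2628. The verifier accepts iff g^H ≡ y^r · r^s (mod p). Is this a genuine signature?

genuine

Left side g^H mod p:
2827^2 = 7991929 ≡ 2003
2827^4 ≡ 2003^2 = 4012009 ≡ 2561
2827^8 ≡ 2561^2 = 6558721 ≡ 2810
2827^16 ≡ 2810^2 = 7896100 ≡ 1775
2827^32 ≡ 1775^2 = 3150625 ≡ 1586
2827^64 ≡ 1586^2 = 2515396 ≡ 800
2827^128 ≡ 800^2 = 640000 ≡ 2660
2827^256 ≡ 2660^2 = 7075600 ≡ 1126
2827^512 ≡ 1126^2 = 1267876 ≡ 1887
2827^1024 ≡ 1887^2 = 3560769 ≡ 356
2827^2048 ≡ 356^2 = 126736 ≡ 2165
2787 = 2048 + 512 + 128 + 64 + 32 + 2 + 1, so 2827^2787 ≡ 2165·1887·2660·800·1586·2003·2827 ≡ 2421 (mod 2897)
Right side y^r · r^s mod p:
2151^2 = 4626801 ≡ 292
2151^4 ≡ 292^2 = 85264 ≡ 1251
2151^8 ≡ 1251^2 = 1565001 ≡ 621
2151^16 ≡ 621^2 = 385641 ≡ 340
2151^32 ≡ 340^2 = 115600 ≡ 2617
2151^64 ≡ 2617^2 = 6848689 ≡ 181
2151^128 ≡ 181^2 = 32761 ≡ 894
171 = 128 + 32 + 8 + 2 + 1, so 2151^171 ≡ 894·2617·621·292·2151 ≡ 719 (mod 2897)
171^2 = 29241 ≡ 271
171^4 ≡ 271^2 = 73441 ≡ 1016
171^8 ≡ 1016^2 = 1032256 ≡ 924
171^16 ≡ 924^2 = 853776 ≡ 2058
171^32 ≡ 2058^2 = 4235364 ≡ 2847
171^64 ≡ 2847^2 = 8105409 ≡ 2500
171^128 ≡ 2500^2 = 6250000 ≡ 1171
171^256 ≡ 1171^2 = 1371241 ≡ 960
171^512 ≡ 960^2 = 921600 ≡ 354
171^1024 ≡ 354^2 = 125316 ≡ 745
171^2048 ≡ 745^2 = 555025 ≡ 1698
2628 = 2048 + 512 + 64 + 4, so 171^2628 ≡ 1698·354·2500·1016 ≡ 2022 (mod 2897)
719·2022 = 1453818 ≡ 2421 (mod 2897)
2421 ≡ 2421 (mod 2897), so the signature is genuine.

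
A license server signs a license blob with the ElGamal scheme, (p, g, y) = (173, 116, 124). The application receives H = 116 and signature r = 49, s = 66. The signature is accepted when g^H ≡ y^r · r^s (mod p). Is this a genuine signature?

Left side g^H mod p:
Squares mod 173: 116^1≡116, 116^2≡135, 116^4≡60, 116^8≡140, 116^16≡51, 116^32≡6, 116^64≡36
116 = 64 + 32 + 16 + 4, so 116^116 ≡ 36·6·51·60 ≡ 100 (mod 173)
Right side y^r · r^s mod p:
Squares mod 173: 124^1≡124, 124^2≡152, 124^4≡95, 124^8≡29, 124^16≡149, 124^32≡57
49 = 32 + 16 + 1, so 124^49 ≡ 57·149·124 ≡ 81 (mod 173)
Squares mod 173: 49^1≡49, 49^2≡152, 49^4≡95, 49^8≡29, 49^16≡149, 49^32≡57, 49^64≡135
66 = 64 + 2, so 49^66 ≡ 135·152 ≡ 106 (mod 173)
81·106 = 8586 ≡ 109 (mod 173)
100 ≠ 109, so verification fails.

forged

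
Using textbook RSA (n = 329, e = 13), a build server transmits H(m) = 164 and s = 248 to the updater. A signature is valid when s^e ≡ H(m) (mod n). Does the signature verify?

verifies

Squares mod 329: s^1≡248, s^2≡310, s^4≡32, s^8≡37
13 = 8 + 4 + 1, so s^13 ≡ 37·32·248 ≡ 164 (mod 329)
s^13 mod 329 = 164 matches H(m).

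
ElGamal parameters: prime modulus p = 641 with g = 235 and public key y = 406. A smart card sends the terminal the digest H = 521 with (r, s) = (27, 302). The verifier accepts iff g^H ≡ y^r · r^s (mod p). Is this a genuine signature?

genuine

Left side g^H mod p:
Squares mod 641: 235^1≡235, 235^2≡99, 235^4≡186, 235^8≡623, 235^16≡324, 235^32≡493, 235^64≡110, 235^128≡562, 235^256≡472, 235^512≡357
521 = 512 + 8 + 1, so 235^521 ≡ 357·623·235 ≡ 86 (mod 641)
Right side y^r · r^s mod p:
Squares mod 641: 406^1≡406, 406^2≡99, 406^4≡186, 406^8≡623, 406^16≡324
27 = 16 + 8 + 2 + 1, so 406^27 ≡ 324·623·99·406 ≡ 369 (mod 641)
Squares mod 641: 27^1≡27, 27^2≡88, 27^4≡52, 27^8≡140, 27^16≡370, 27^32≡367, 27^64≡79, 27^128≡472, 27^256≡357
302 = 256 + 32 + 8 + 4 + 2, so 27^302 ≡ 357·367·140·52·88 ≡ 504 (mod 641)
369·504 = 185976 ≡ 86 (mod 641)
86 ≡ 86 (mod 641), so the signature is genuine.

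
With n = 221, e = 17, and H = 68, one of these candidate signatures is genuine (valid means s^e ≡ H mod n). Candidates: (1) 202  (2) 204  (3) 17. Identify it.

2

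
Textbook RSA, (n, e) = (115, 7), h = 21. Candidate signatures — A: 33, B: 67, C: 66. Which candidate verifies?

C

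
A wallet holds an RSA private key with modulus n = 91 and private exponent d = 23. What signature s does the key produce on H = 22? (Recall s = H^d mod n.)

Squares mod 91: H^1≡22, H^2≡29, H^4≡22, H^8≡29, H^16≡22
23 = 16 + 4 + 2 + 1, so H^23 ≡ 22·22·29·22 ≡ 29 (mod 91)

29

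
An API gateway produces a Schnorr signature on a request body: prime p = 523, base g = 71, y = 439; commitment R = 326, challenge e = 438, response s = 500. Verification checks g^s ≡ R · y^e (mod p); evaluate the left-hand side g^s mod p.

171

Squares mod 523: 71^1≡71, 71^2≡334, 71^4≡157, 71^8≡68, 71^16≡440, 71^32≡90, 71^64≡255, 71^128≡173, 71^256≡118
500 = 256 + 128 + 64 + 32 + 16 + 4, so 71^500 ≡ 118·173·255·90·440·157 ≡ 171 (mod 523)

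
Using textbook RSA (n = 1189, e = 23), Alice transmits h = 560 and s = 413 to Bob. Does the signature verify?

does not verify

s^2 ≡ 413^2 = 170569 ≡ 542
s^4 ≡ 542^2 = 293764 ≡ 81
s^8 ≡ 81^2 = 6561 ≡ 616
s^16 ≡ 616^2 = 379456 ≡ 165
23 = 16 + 4 + 2 + 1, so s^23 ≡ 165·81·542·413 ≡ 629 (mod 1189)
s^23 mod 1189 = 629, but h = 560.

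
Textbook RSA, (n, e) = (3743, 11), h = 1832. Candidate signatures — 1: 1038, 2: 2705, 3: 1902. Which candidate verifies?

1

Candidate 1: Squares mod 3743: 1038^1≡1038, 1038^2≡3203, 1038^4≡3389, 1038^8≡1797; 11 = 8 + 2 + 1, so 1038^11 ≡ 1797·3203·1038 ≡ 1832 (mod 3743)
  → matches h = 1832
Candidate 2: Squares mod 3743: 2705^1≡2705, 2705^2≡3203, 2705^4≡3389, 2705^8≡1797; 11 = 8 + 2 + 1, so 2705^11 ≡ 1797·3203·2705 ≡ 1911 (mod 3743)
Candidate 3: Squares mod 3743: 1902^1≡1902, 1902^2≡1866, 1902^4≡966, 1902^8≡1149; 11 = 8 + 2 + 1, so 1902^11 ≡ 1149·1866·1902 ≡ 2827 (mod 3743)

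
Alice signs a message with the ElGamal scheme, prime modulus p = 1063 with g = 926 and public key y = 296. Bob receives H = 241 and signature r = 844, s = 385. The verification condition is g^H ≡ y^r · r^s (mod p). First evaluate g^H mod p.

258

Squares mod 1063: 926^1≡926, 926^2≡698, 926^4≡350, 926^8≡255, 926^16≡182, 926^32≡171, 926^64≡540, 926^128≡338
241 = 128 + 64 + 32 + 16 + 1, so 926^241 ≡ 338·540·171·182·926 ≡ 258 (mod 1063)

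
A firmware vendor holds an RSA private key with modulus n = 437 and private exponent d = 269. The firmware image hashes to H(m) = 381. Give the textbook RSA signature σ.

Squares mod 437: (H(m))^1≡381, (H(m))^2≡77, (H(m))^4≡248, (H(m))^8≡324, (H(m))^16≡96, (H(m))^32≡39, (H(m))^64≡210, (H(m))^128≡400, (H(m))^256≡58
269 = 256 + 8 + 4 + 1, so (H(m))^269 ≡ 58·324·248·381 ≡ 96 (mod 437)

96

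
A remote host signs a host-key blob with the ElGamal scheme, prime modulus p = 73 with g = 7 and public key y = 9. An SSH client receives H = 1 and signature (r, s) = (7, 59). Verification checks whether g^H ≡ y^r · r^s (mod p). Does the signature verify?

Left side g^H mod p:
7^1 mod 73 = 7
Right side y^r · r^s mod p:
Squares mod 73: 9^1≡9, 9^2≡8, 9^4≡64
7 = 4 + 2 + 1, so 9^7 ≡ 64·8·9 ≡ 9 (mod 73)
Squares mod 73: 7^1≡7, 7^2≡49, 7^4≡65, 7^8≡64, 7^16≡8, 7^32≡64
59 = 32 + 16 + 8 + 2 + 1, so 7^59 ≡ 64·8·64·49·7 ≡ 52 (mod 73)
9·52 = 468 ≡ 30 (mod 73)
7 ≠ 30, so verification fails.

does not verify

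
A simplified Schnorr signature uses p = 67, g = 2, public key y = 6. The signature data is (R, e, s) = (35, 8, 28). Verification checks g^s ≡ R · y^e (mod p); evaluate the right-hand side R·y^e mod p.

23

6^2 = 36
6^4 ≡ 36^2 = 1296 ≡ 23
6^8 ≡ 23^2 = 529 ≡ 60
R · y^e ≡ 35·60 = 2100 ≡ 23 (mod 67)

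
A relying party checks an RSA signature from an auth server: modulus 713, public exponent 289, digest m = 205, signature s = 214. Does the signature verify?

verifies

s^2 ≡ 214^2 = 45796 ≡ 164
s^4 ≡ 164^2 = 26896 ≡ 515
s^8 ≡ 515^2 = 265225 ≡ 702
s^16 ≡ 702^2 = 492804 ≡ 121
s^32 ≡ 121^2 = 14641 ≡ 381
s^64 ≡ 381^2 = 145161 ≡ 422
s^128 ≡ 422^2 = 178084 ≡ 547
s^256 ≡ 547^2 = 299209 ≡ 462
289 = 256 + 32 + 1, so s^289 ≡ 462·381·214 ≡ 205 (mod 713)
205 = m, so the signature checks out.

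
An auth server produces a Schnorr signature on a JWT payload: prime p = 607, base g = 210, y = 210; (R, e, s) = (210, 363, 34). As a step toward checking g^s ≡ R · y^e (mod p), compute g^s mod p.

210

210^2 = 44100 ≡ 396
210^4 ≡ 396^2 = 156816 ≡ 210
210^8 ≡ 210^2 = 44100 ≡ 396
210^16 ≡ 396^2 = 156816 ≡ 210
210^32 ≡ 210^2 = 44100 ≡ 396
34 = 32 + 2, so 210^34 ≡ 396·396 ≡ 210 (mod 607)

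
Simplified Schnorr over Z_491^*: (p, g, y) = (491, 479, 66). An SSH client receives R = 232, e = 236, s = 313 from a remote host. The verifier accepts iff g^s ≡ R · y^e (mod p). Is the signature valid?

g^s mod p:
479^2 = 229441 ≡ 144
479^4 ≡ 144^2 = 20736 ≡ 114
479^8 ≡ 114^2 = 12996 ≡ 230
479^16 ≡ 230^2 = 52900 ≡ 363
479^32 ≡ 363^2 = 131769 ≡ 181
479^64 ≡ 181^2 = 32761 ≡ 355
479^128 ≡ 355^2 = 126025 ≡ 329
479^256 ≡ 329^2 = 108241 ≡ 221
313 = 256 + 32 + 16 + 8 + 1, so 479^313 ≡ 221·181·363·230·479 ≡ 283 (mod 491)
R · y^e mod p:
66^2 = 4356 ≡ 428
66^4 ≡ 428^2 = 183184 ≡ 41
66^8 ≡ 41^2 = 1681 ≡ 208
66^16 ≡ 208^2 = 43264 ≡ 56
66^32 ≡ 56^2 = 3136 ≡ 190
66^64 ≡ 190^2 = 36100 ≡ 257
66^128 ≡ 257^2 = 66049 ≡ 255
236 = 128 + 64 + 32 + 8 + 4, so 66^236 ≡ 255·257·190·208·41 ≡ 221 (mod 491)
232·221 = 51272 ≡ 208 (mod 491)
283 ≠ 208; the check fails.

invalid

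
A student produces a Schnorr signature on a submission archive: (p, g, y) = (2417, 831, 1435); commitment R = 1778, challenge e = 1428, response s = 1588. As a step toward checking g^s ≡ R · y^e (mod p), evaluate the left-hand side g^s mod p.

Squares mod 2417: 831^1≡831, 831^2≡1716, 831^4≡750, 831^8≡1756, 831^16≡1861, 831^32≡2177, 831^64≡2009, 831^128≡2108, 831^256≡1218, 831^512≡1903, 831^1024≡743
1588 = 1024 + 512 + 32 + 16 + 4, so 831^1588 ≡ 743·1903·2177·1861·750 ≡ 1836 (mod 2417)

1836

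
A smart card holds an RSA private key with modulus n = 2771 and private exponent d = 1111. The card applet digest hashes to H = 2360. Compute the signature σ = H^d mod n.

Squares mod 2771: H^1≡2360, H^2≡2661, H^4≡1016, H^8≡1444, H^16≡1344, H^32≡2415, H^64≡2041, H^128≡868, H^256≡2483, H^512≡2585, H^1024≡1344
1111 = 1024 + 64 + 16 + 4 + 2 + 1, so H^1111 ≡ 1344·2041·1344·1016·2661·2360 ≡ 125 (mod 2771)

125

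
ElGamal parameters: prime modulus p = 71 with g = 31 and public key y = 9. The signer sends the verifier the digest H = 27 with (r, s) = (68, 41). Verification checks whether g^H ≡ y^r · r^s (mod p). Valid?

yes

Left side g^H mod p:
31^2 = 961 ≡ 38
31^4 ≡ 38^2 = 1444 ≡ 24
31^8 ≡ 24^2 = 576 ≡ 8
31^16 ≡ 8^2 = 64
27 = 16 + 8 + 2 + 1, so 31^27 ≡ 64·8·38·31 ≡ 62 (mod 71)
Right side y^r · r^s mod p:
9^2 = 81 ≡ 10
9^4 ≡ 10^2 = 100 ≡ 29
9^8 ≡ 29^2 = 841 ≡ 60
9^16 ≡ 60^2 = 3600 ≡ 50
9^32 ≡ 50^2 = 2500 ≡ 15
9^64 ≡ 15^2 = 225 ≡ 12
68 = 64 + 4, so 9^68 ≡ 12·29 ≡ 64 (mod 71)
68^2 = 4624 ≡ 9
68^4 ≡ 9^2 = 81 ≡ 10
68^8 ≡ 10^2 = 100 ≡ 29
68^16 ≡ 29^2 = 841 ≡ 60
68^32 ≡ 60^2 = 3600 ≡ 50
41 = 32 + 8 + 1, so 68^41 ≡ 50·29·68 ≡ 52 (mod 71)
64·52 = 3328 ≡ 62 (mod 71)
62 ≡ 62 (mod 71), so the signature is genuine.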